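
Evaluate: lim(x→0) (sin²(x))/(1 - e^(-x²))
This is a 0/0 indeterminate form.

Apply L'Hôpital's rule: differentiate numerator and denominator separately.
  f(x) = sin(x)^2   ⇒   f'(x) = 2·sin(x)·cos(x)
  g(x) = 1 - e^(-x^2)   ⇒   g'(x) = 2·x·e^(-x^2)
  lim(x→0) f'(x)/g'(x) = lim(x→0) (2·sin(x)·cos(x))/(2·x·e^(-x^2))
  = 1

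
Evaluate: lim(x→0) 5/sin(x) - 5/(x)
This is an ∞-∞ indeterminate form.

Combine fractions or rationalize to convert ∞-∞ to 0/0 form:
  lim(x→0) 5/sin(x) - 5/(x) = 0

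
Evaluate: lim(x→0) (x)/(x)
This is a 0/0 indeterminate form.

Apply L'Hôpital's rule: differentiate numerator and denominator separately.
  f(x) = x   ⇒   f'(x) = 1
  g(x) = x   ⇒   g'(x) = 1
  lim(x→0) f'(x)/g'(x) = lim(x→0) (1)/(1)
  = 1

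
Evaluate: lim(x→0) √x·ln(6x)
This is a 0·∞ indeterminate form.

Rewrite 0·∞ as a quotient (0/0 or ∞/∞ form), then apply L'Hôpital's rule:
  lim(x→0) √x·ln(6x) = 0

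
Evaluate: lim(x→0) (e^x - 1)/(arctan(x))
This is a 0/0 indeterminate form.

Apply L'Hôpital's rule: differentiate numerator and denominator separately.
  f(x) = e^(x) - 1   ⇒   f'(x) = e^(x)
  g(x) = atan(x)   ⇒   g'(x) = 1/(x^2 + 1)
  lim(x→0) f'(x)/g'(x) = lim(x→0) (e^(x))/(1/(x^2 + 1))
  = 1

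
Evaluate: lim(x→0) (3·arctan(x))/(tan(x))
This is a 0/0 indeterminate form.

Apply L'Hôpital's rule: differentiate numerator and denominator separately.
  f(x) = 3·atan(x)   ⇒   f'(x) = 3/(x^2 + 1)
  g(x) = tan(x)   ⇒   g'(x) = tan(x)^2 + 1
  lim(x→0) f'(x)/g'(x) = lim(x→0) (3/(x^2 + 1))/(tan(x)^2 + 1)
  = 3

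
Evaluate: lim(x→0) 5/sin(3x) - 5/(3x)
This is an ∞-∞ indeterminate form.

Combine fractions or rationalize to convert ∞-∞ to 0/0 form:
  lim(x→0) 5/sin(3x) - 5/(3x) = 0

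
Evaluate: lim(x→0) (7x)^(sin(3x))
This is an exponential indeterminate form.

For exponential indeterminate forms, take the natural log:
  Let L = lim(x→0) (7x)^(sin(3x))
  Then ln(L) = lim(x→0) [exponent × ln(base)]
  Evaluate using L'Hôpital or standard limits, then exponentiate.
  L = 1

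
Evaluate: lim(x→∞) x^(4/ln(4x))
This is an exponential indeterminate form.

For exponential indeterminate forms, take the natural log:
  Let L = lim(x→∞) x^(4/ln(4x))
  Then ln(L) = lim(x→∞) [exponent × ln(base)]
  Evaluate using L'Hôpital or standard limits, then exponentiate.
  L = e^(4)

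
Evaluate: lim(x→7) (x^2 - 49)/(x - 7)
This is a standard limit.

Factor or rationalize the expression:
  lim(x→7) (x^2 - 49)/(x - 7) = 14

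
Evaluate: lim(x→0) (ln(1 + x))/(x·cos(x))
This is a 0/0 indeterminate form.

Apply L'Hôpital's rule: differentiate numerator and denominator separately.
  f(x) = ln(x + 1)   ⇒   f'(x) = 1/(x + 1)
  g(x) = x·cos(x)   ⇒   g'(x) = -x·sin(x) + cos(x)
  lim(x→0) f'(x)/g'(x) = lim(x→0) (1/(x + 1))/(-x·sin(x) + cos(x))
  = 1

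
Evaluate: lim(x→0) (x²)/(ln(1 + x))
This is a 0/0 indeterminate form.

Apply L'Hôpital's rule: differentiate numerator and denominator separately.
  f(x) = x^2   ⇒   f'(x) = 2·x
  g(x) = ln(x + 1)   ⇒   g'(x) = 1/(x + 1)
  lim(x→0) f'(x)/g'(x) = lim(x→0) (2·x)/(1/(x + 1))
  = 0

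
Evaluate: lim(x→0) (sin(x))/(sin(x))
This is a 0/0 indeterminate form.

Apply L'Hôpital's rule: differentiate numerator and denominator separately.
  f(x) = sin(x)   ⇒   f'(x) = cos(x)
  g(x) = sin(x)   ⇒   g'(x) = cos(x)
  lim(x→0) f'(x)/g'(x) = lim(x→0) (cos(x))/(cos(x))
  = 1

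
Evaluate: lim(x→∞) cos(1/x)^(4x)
This is an exponential indeterminate form.

For exponential indeterminate forms, take the natural log:
  Let L = lim(x→∞) cos(1/x)^(4x)
  Then ln(L) = lim(x→∞) [exponent × ln(base)]
  Evaluate using L'Hôpital or standard limits, then exponentiate.
  L = 1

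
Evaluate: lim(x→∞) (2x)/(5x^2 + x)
This is an ∞/∞ indeterminate form.

Apply L'Hôpital's rule: differentiate numerator and denominator separately.
  f(x) = 2·x   ⇒   f'(x) = 2
  g(x) = 5·x^2 + x   ⇒   g'(x) = 10·x + 1
  lim(x→∞) f'(x)/g'(x) = lim(x→∞) (2)/(10·x + 1)
  = 0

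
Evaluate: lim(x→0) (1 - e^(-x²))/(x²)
This is a 0/0 indeterminate form.

Apply L'Hôpital's rule: differentiate numerator and denominator separately.
  f(x) = 1 - e^(-x^2)   ⇒   f'(x) = 2·x·e^(-x^2)
  g(x) = x^2   ⇒   g'(x) = 2·x
  lim(x→0) f'(x)/g'(x) = lim(x→0) (2·x·e^(-x^2))/(2·x)
  = 1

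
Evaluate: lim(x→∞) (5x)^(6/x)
This is an exponential indeterminate form.

For exponential indeterminate forms, take the natural log:
  Let L = lim(x→∞) (5x)^(6/x)
  Then ln(L) = lim(x→∞) [exponent × ln(base)]
  Evaluate using L'Hôpital or standard limits, then exponentiate.
  L = 1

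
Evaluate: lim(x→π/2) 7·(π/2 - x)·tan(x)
This is a 0·∞ indeterminate form.

Rewrite 0·∞ as a quotient (0/0 or ∞/∞ form), then apply L'Hôpital's rule:
  lim(x→π/2) 7·(π/2 - x)·tan(x) = 7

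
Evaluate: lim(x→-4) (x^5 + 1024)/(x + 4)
This is a standard limit.

Factor or rationalize the expression:
  lim(x→-4) (x^5 + 1024)/(x + 4) = 1280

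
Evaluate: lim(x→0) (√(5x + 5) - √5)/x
This is a standard limit.

Factor or rationalize the expression:
  lim(x→0) (√(5x + 5) - √5)/x = sqrt(5)/2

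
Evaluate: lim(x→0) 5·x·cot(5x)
This is a 0·∞ indeterminate form.

Rewrite 0·∞ as a quotient (0/0 or ∞/∞ form), then apply L'Hôpital's rule:
  lim(x→0) 5·x·cot(5x) = 1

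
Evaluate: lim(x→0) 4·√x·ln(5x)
This is a 0·∞ indeterminate form.

Rewrite 0·∞ as a quotient (0/0 or ∞/∞ form), then apply L'Hôpital's rule:
  lim(x→0) 4·√x·ln(5x) = 0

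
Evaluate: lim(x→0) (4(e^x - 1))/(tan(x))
This is a 0/0 indeterminate form.

Apply L'Hôpital's rule: differentiate numerator and denominator separately.
  f(x) = 4·e^(x) - 4   ⇒   f'(x) = 4·e^(x)
  g(x) = tan(x)   ⇒   g'(x) = tan(x)^2 + 1
  lim(x→0) f'(x)/g'(x) = lim(x→0) (4·e^(x))/(tan(x)^2 + 1)
  = 4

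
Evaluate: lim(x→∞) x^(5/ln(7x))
This is an exponential indeterminate form.

For exponential indeterminate forms, take the natural log:
  Let L = lim(x→∞) x^(5/ln(7x))
  Then ln(L) = lim(x→∞) [exponent × ln(base)]
  Evaluate using L'Hôpital or standard limits, then exponentiate.
  L = e^(5)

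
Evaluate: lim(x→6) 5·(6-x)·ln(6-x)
This is a 0·∞ indeterminate form.

Rewrite 0·∞ as a quotient (0/0 or ∞/∞ form), then apply L'Hôpital's rule:
  lim(x→6) 5·(6-x)·ln(6-x) = 0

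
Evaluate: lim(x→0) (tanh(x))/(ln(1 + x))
This is a 0/0 indeterminate form.

Apply L'Hôpital's rule: differentiate numerator and denominator separately.
  f(x) = tanh(x)   ⇒   f'(x) = 1 - tanh(x)^2
  g(x) = ln(x + 1)   ⇒   g'(x) = 1/(x + 1)
  lim(x→0) f'(x)/g'(x) = lim(x→0) (1 - tanh(x)^2)/(1/(x + 1))
  = 1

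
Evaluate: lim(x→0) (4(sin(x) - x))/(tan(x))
This is a 0/0 indeterminate form.

Apply L'Hôpital's rule: differentiate numerator and denominator separately.
  f(x) = -4·x + 4·sin(x)   ⇒   f'(x) = 4·cos(x) - 4
  g(x) = tan(x)   ⇒   g'(x) = tan(x)^2 + 1
  lim(x→0) f'(x)/g'(x) = lim(x→0) (4·cos(x) - 4)/(tan(x)^2 + 1)
  = 0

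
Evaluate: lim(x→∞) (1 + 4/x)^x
This is an exponential indeterminate form.

For exponential indeterminate forms, take the natural log:
  Let L = lim(x→∞) (1 + 4/x)^x
  Then ln(L) = lim(x→∞) [exponent × ln(base)]
  Evaluate using L'Hôpital or standard limits, then exponentiate.
  L = e^(4)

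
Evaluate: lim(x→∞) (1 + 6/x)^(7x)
This is an exponential indeterminate form.

For exponential indeterminate forms, take the natural log:
  Let L = lim(x→∞) (1 + 6/x)^(7x)
  Then ln(L) = lim(x→∞) [exponent × ln(base)]
  Evaluate using L'Hôpital or standard limits, then exponentiate.
  L = e^(42)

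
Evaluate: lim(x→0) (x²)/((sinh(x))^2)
This is a 0/0 indeterminate form.

Apply L'Hôpital's rule: differentiate numerator and denominator separately.
  f(x) = x^2   ⇒   f'(x) = 2·x
  g(x) = sinh(x)^2   ⇒   g'(x) = 2·sinh(x)·cosh(x)
  lim(x→0) f'(x)/g'(x) = lim(x→0) (2·x)/(2·sinh(x)·cosh(x))
  = 1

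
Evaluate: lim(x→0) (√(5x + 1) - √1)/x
This is a standard limit.

Factor or rationalize the expression:
  lim(x→0) (√(5x + 1) - √1)/x = 5/2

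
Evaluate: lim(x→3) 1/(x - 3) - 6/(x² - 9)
This is an ∞-∞ indeterminate form.

Combine fractions or rationalize to convert ∞-∞ to 0/0 form:
  lim(x→3) 1/(x - 3) - 6/(x² - 9) = 1/6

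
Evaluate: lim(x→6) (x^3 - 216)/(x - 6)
This is a standard limit.

Factor or rationalize the expression:
  lim(x→6) (x^3 - 216)/(x - 6) = 108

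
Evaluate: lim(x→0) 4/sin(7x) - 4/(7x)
This is an ∞-∞ indeterminate form.

Combine fractions or rationalize to convert ∞-∞ to 0/0 form:
  lim(x→0) 4/sin(7x) - 4/(7x) = 0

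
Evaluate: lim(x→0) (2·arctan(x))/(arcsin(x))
This is a 0/0 indeterminate form.

Apply L'Hôpital's rule: differentiate numerator and denominator separately.
  f(x) = 2·atan(x)   ⇒   f'(x) = 2/(x^2 + 1)
  g(x) = asin(x)   ⇒   g'(x) = 1/sqrt(1 - x^2)
  lim(x→0) f'(x)/g'(x) = lim(x→0) (2/(x^2 + 1))/(1/sqrt(1 - x^2))
  = 2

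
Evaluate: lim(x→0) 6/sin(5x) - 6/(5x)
This is an ∞-∞ indeterminate form.

Combine fractions or rationalize to convert ∞-∞ to 0/0 form:
  lim(x→0) 6/sin(5x) - 6/(5x) = 0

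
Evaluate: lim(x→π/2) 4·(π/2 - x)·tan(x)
This is a 0·∞ indeterminate form.

Rewrite 0·∞ as a quotient (0/0 or ∞/∞ form), then apply L'Hôpital's rule:
  lim(x→π/2) 4·(π/2 - x)·tan(x) = 4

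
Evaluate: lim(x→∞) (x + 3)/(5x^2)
This is an ∞/∞ indeterminate form.

Apply L'Hôpital's rule: differentiate numerator and denominator separately.
  f(x) = x + 3   ⇒   f'(x) = 1
  g(x) = 5·x^2   ⇒   g'(x) = 10·x
  lim(x→∞) f'(x)/g'(x) = lim(x→∞) (1)/(10·x)
  = 0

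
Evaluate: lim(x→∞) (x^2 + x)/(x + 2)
This is an ∞/∞ indeterminate form.

Apply L'Hôpital's rule: differentiate numerator and denominator separately.
  f(x) = x^2 + x   ⇒   f'(x) = 2·x + 1
  g(x) = x + 2   ⇒   g'(x) = 1
  lim(x→∞) f'(x)/g'(x) = lim(x→∞) (2·x + 1)/(1)
  = ∞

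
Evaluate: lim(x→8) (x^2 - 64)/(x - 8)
This is a standard limit.

Factor or rationalize the expression:
  lim(x→8) (x^2 - 64)/(x - 8) = 16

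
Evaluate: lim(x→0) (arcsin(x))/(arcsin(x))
This is a 0/0 indeterminate form.

Apply L'Hôpital's rule: differentiate numerator and denominator separately.
  f(x) = asin(x)   ⇒   f'(x) = 1/sqrt(1 - x^2)
  g(x) = asin(x)   ⇒   g'(x) = 1/sqrt(1 - x^2)
  lim(x→0) f'(x)/g'(x) = lim(x→0) (1/sqrt(1 - x^2))/(1/sqrt(1 - x^2))
  = 1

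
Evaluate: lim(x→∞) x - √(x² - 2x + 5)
This is an ∞-∞ indeterminate form.

Combine fractions or rationalize to convert ∞-∞ to 0/0 form:
  lim(x→∞) x - √(x² - 2x + 5) = 1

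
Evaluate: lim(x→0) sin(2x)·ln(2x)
This is a 0·∞ indeterminate form.

Rewrite 0·∞ as a quotient (0/0 or ∞/∞ form), then apply L'Hôpital's rule:
  lim(x→0) sin(2x)·ln(2x) = 0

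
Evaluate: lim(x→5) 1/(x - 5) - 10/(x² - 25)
This is an ∞-∞ indeterminate form.

Combine fractions or rationalize to convert ∞-∞ to 0/0 form:
  lim(x→5) 1/(x - 5) - 10/(x² - 25) = 1/10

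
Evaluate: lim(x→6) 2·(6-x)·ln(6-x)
This is a 0·∞ indeterminate form.

Rewrite 0·∞ as a quotient (0/0 or ∞/∞ form), then apply L'Hôpital's rule:
  lim(x→6) 2·(6-x)·ln(6-x) = 0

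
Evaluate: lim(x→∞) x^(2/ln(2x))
This is an exponential indeterminate form.

For exponential indeterminate forms, take the natural log:
  Let L = lim(x→∞) x^(2/ln(2x))
  Then ln(L) = lim(x→∞) [exponent × ln(base)]
  Evaluate using L'Hôpital or standard limits, then exponentiate.
  L = e²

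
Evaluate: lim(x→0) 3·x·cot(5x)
This is a 0·∞ indeterminate form.

Rewrite 0·∞ as a quotient (0/0 or ∞/∞ form), then apply L'Hôpital's rule:
  lim(x→0) 3·x·cot(5x) = 3/5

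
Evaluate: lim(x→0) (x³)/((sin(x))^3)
This is a 0/0 indeterminate form.

Apply L'Hôpital's rule: differentiate numerator and denominator separately.
  f(x) = x^3   ⇒   f'(x) = 3·x^2
  g(x) = sin(x)^3   ⇒   g'(x) = 3·sin(x)^2·cos(x)
  lim(x→0) f'(x)/g'(x) = lim(x→0) (3·x^2)/(3·sin(x)^2·cos(x))
  = 1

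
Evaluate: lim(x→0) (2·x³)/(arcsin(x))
This is a 0/0 indeterminate form.

Apply L'Hôpital's rule: differentiate numerator and denominator separately.
  f(x) = 2·x^3   ⇒   f'(x) = 6·x^2
  g(x) = asin(x)   ⇒   g'(x) = 1/sqrt(1 - x^2)
  lim(x→0) f'(x)/g'(x) = lim(x→0) (6·x^2)/(1/sqrt(1 - x^2))
  = 0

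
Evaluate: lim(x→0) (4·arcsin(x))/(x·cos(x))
This is a 0/0 indeterminate form.

Apply L'Hôpital's rule: differentiate numerator and denominator separately.
  f(x) = 4·asin(x)   ⇒   f'(x) = 4/sqrt(1 - x^2)
  g(x) = x·cos(x)   ⇒   g'(x) = -x·sin(x) + cos(x)
  lim(x→0) f'(x)/g'(x) = lim(x→0) (4/sqrt(1 - x^2))/(-x·sin(x) + cos(x))
  = 4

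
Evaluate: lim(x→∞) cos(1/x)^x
This is an exponential indeterminate form.

For exponential indeterminate forms, take the natural log:
  Let L = lim(x→∞) cos(1/x)^x
  Then ln(L) = lim(x→∞) [exponent × ln(base)]
  Evaluate using L'Hôpital or standard limits, then exponentiate.
  L = 1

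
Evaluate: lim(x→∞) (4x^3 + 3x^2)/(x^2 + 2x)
This is an ∞/∞ indeterminate form.

Apply L'Hôpital's rule: differentiate numerator and denominator separately.
  f(x) = 4·x^3 + 3·x^2   ⇒   f'(x) = 12·x^2 + 6·x
  g(x) = x^2 + 2·x   ⇒   g'(x) = 2·x + 2
  lim(x→∞) f'(x)/g'(x) = lim(x→∞) (12·x^2 + 6·x)/(2·x + 2)
  = ∞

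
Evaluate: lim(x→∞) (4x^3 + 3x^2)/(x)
This is an ∞/∞ indeterminate form.

Apply L'Hôpital's rule: differentiate numerator and denominator separately.
  f(x) = 4·x^3 + 3·x^2   ⇒   f'(x) = 12·x^2 + 6·x
  g(x) = x   ⇒   g'(x) = 1
  lim(x→∞) f'(x)/g'(x) = lim(x→∞) (12·x^2 + 6·x)/(1)
  = ∞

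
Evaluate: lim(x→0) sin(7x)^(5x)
This is an exponential indeterminate form.

For exponential indeterminate forms, take the natural log:
  Let L = lim(x→0) sin(7x)^(5x)
  Then ln(L) = lim(x→0) [exponent × ln(base)]
  Evaluate using L'Hôpital or standard limits, then exponentiate.
  L = 1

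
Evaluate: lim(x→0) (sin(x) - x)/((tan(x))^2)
This is a 0/0 indeterminate form.

Apply L'Hôpital's rule: differentiate numerator and denominator separately.
  f(x) = -x + sin(x)   ⇒   f'(x) = cos(x) - 1
  g(x) = tan(x)^2   ⇒   g'(x) = (2·tan(x)^2 + 2)·tan(x)
  lim(x→0) f'(x)/g'(x) = lim(x→0) (cos(x) - 1)/((2·tan(x)^2 + 2)·tan(x))
  = 0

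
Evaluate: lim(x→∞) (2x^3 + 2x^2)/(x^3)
This is an ∞/∞ indeterminate form.

Apply L'Hôpital's rule: differentiate numerator and denominator separately.
  f(x) = 2·x^3 + 2·x^2   ⇒   f'(x) = 6·x^2 + 4·x
  g(x) = x^3   ⇒   g'(x) = 3·x^2
  lim(x→∞) f'(x)/g'(x) = lim(x→∞) (6·x^2 + 4·x)/(3·x^2)
  = 2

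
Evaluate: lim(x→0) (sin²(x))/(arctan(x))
This is a 0/0 indeterminate form.

Apply L'Hôpital's rule: differentiate numerator and denominator separately.
  f(x) = sin(x)^2   ⇒   f'(x) = 2·sin(x)·cos(x)
  g(x) = atan(x)   ⇒   g'(x) = 1/(x^2 + 1)
  lim(x→0) f'(x)/g'(x) = lim(x→0) (2·sin(x)·cos(x))/(1/(x^2 + 1))
  = 0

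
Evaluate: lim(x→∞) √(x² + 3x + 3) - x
This is an ∞-∞ indeterminate form.

Combine fractions or rationalize to convert ∞-∞ to 0/0 form:
  lim(x→∞) √(x² + 3x + 3) - x = 3/2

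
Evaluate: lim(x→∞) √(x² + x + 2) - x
This is an ∞-∞ indeterminate form.

Combine fractions or rationalize to convert ∞-∞ to 0/0 form:
  lim(x→∞) √(x² + x + 2) - x = 1/2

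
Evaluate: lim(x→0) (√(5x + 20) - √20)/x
This is a standard limit.

Factor or rationalize the expression:
  lim(x→0) (√(5x + 20) - √20)/x = sqrt(5)/4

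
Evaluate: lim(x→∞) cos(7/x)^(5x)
This is an exponential indeterminate form.

For exponential indeterminate forms, take the natural log:
  Let L = lim(x→∞) cos(7/x)^(5x)
  Then ln(L) = lim(x→∞) [exponent × ln(base)]
  Evaluate using L'Hôpital or standard limits, then exponentiate.
  L = 1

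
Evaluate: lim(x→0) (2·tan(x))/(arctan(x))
This is a 0/0 indeterminate form.

Apply L'Hôpital's rule: differentiate numerator and denominator separately.
  f(x) = 2·tan(x)   ⇒   f'(x) = 2·tan(x)^2 + 2
  g(x) = atan(x)   ⇒   g'(x) = 1/(x^2 + 1)
  lim(x→0) f'(x)/g'(x) = lim(x→0) (2·tan(x)^2 + 2)/(1/(x^2 + 1))
  = 2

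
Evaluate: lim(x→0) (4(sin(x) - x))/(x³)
This is a 0/0 indeterminate form.

Apply L'Hôpital's rule: differentiate numerator and denominator separately.
  f(x) = -4·x + 4·sin(x)   ⇒   f'(x) = 4·cos(x) - 4
  g(x) = x^3   ⇒   g'(x) = 3·x^2
  lim(x→0) f'(x)/g'(x) = lim(x→0) (4·cos(x) - 4)/(3·x^2)
  = -2/3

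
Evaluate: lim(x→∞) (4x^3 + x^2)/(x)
This is an ∞/∞ indeterminate form.

Apply L'Hôpital's rule: differentiate numerator and denominator separately.
  f(x) = 4·x^3 + x^2   ⇒   f'(x) = 12·x^2 + 2·x
  g(x) = x   ⇒   g'(x) = 1
  lim(x→∞) f'(x)/g'(x) = lim(x→∞) (12·x^2 + 2·x)/(1)
  = ∞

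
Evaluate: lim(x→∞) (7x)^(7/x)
This is an exponential indeterminate form.

For exponential indeterminate forms, take the natural log:
  Let L = lim(x→∞) (7x)^(7/x)
  Then ln(L) = lim(x→∞) [exponent × ln(base)]
  Evaluate using L'Hôpital or standard limits, then exponentiate.
  L = 1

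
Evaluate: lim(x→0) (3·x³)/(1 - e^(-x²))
This is a 0/0 indeterminate form.

Apply L'Hôpital's rule: differentiate numerator and denominator separately.
  f(x) = 3·x^3   ⇒   f'(x) = 9·x^2
  g(x) = 1 - e^(-x^2)   ⇒   g'(x) = 2·x·e^(-x^2)
  lim(x→0) f'(x)/g'(x) = lim(x→0) (9·x^2)/(2·x·e^(-x^2))
  = 0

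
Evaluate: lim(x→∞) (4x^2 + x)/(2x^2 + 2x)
This is an ∞/∞ indeterminate form.

Apply L'Hôpital's rule: differentiate numerator and denominator separately.
  f(x) = 4·x^2 + x   ⇒   f'(x) = 8·x + 1
  g(x) = 2·x^2 + 2·x   ⇒   g'(x) = 4·x + 2
  lim(x→∞) f'(x)/g'(x) = lim(x→∞) (8·x + 1)/(4·x + 2)
  = 2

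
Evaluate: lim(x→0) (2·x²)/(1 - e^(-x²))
This is a 0/0 indeterminate form.

Apply L'Hôpital's rule: differentiate numerator and denominator separately.
  f(x) = 2·x^2   ⇒   f'(x) = 4·x
  g(x) = 1 - e^(-x^2)   ⇒   g'(x) = 2·x·e^(-x^2)
  lim(x→0) f'(x)/g'(x) = lim(x→0) (4·x)/(2·x·e^(-x^2))
  = 2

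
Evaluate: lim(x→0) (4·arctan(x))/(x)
This is a 0/0 indeterminate form.

Apply L'Hôpital's rule: differentiate numerator and denominator separately.
  f(x) = 4·atan(x)   ⇒   f'(x) = 4/(x^2 + 1)
  g(x) = x   ⇒   g'(x) = 1
  lim(x→0) f'(x)/g'(x) = lim(x→0) (4/(x^2 + 1))/(1)
  = 4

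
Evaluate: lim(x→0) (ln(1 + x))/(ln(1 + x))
This is a 0/0 indeterminate form.

Apply L'Hôpital's rule: differentiate numerator and denominator separately.
  f(x) = ln(x + 1)   ⇒   f'(x) = 1/(x + 1)
  g(x) = ln(x + 1)   ⇒   g'(x) = 1/(x + 1)
  lim(x→0) f'(x)/g'(x) = lim(x→0) (1/(x + 1))/(1/(x + 1))
  = 1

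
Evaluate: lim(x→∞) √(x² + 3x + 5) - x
This is an ∞-∞ indeterminate form.

Combine fractions or rationalize to convert ∞-∞ to 0/0 form:
  lim(x→∞) √(x² + 3x + 5) - x = 3/2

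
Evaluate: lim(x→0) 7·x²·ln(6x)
This is a 0·∞ indeterminate form.

Rewrite 0·∞ as a quotient (0/0 or ∞/∞ form), then apply L'Hôpital's rule:
  lim(x→0) 7·x²·ln(6x) = 0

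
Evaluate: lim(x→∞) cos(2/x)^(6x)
This is an exponential indeterminate form.

For exponential indeterminate forms, take the natural log:
  Let L = lim(x→∞) cos(2/x)^(6x)
  Then ln(L) = lim(x→∞) [exponent × ln(base)]
  Evaluate using L'Hôpital or standard limits, then exponentiate.
  L = 1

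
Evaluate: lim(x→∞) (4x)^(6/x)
This is an exponential indeterminate form.

For exponential indeterminate forms, take the natural log:
  Let L = lim(x→∞) (4x)^(6/x)
  Then ln(L) = lim(x→∞) [exponent × ln(base)]
  Evaluate using L'Hôpital or standard limits, then exponentiate.
  L = 1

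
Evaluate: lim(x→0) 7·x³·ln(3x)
This is a 0·∞ indeterminate form.

Rewrite 0·∞ as a quotient (0/0 or ∞/∞ form), then apply L'Hôpital's rule:
  lim(x→0) 7·x³·ln(3x) = 0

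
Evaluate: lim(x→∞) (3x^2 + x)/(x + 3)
This is an ∞/∞ indeterminate form.

Apply L'Hôpital's rule: differentiate numerator and denominator separately.
  f(x) = 3·x^2 + x   ⇒   f'(x) = 6·x + 1
  g(x) = x + 3   ⇒   g'(x) = 1
  lim(x→∞) f'(x)/g'(x) = lim(x→∞) (6·x + 1)/(1)
  = ∞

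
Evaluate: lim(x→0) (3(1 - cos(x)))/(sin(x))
This is a 0/0 indeterminate form.

Apply L'Hôpital's rule: differentiate numerator and denominator separately.
  f(x) = 3 - 3·cos(x)   ⇒   f'(x) = 3·sin(x)
  g(x) = sin(x)   ⇒   g'(x) = cos(x)
  lim(x→0) f'(x)/g'(x) = lim(x→0) (3·sin(x))/(cos(x))
  = 0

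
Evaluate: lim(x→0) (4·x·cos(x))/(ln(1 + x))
This is a 0/0 indeterminate form.

Apply L'Hôpital's rule: differentiate numerator and denominator separately.
  f(x) = 4·x·cos(x)   ⇒   f'(x) = -4·x·sin(x) + 4·cos(x)
  g(x) = ln(x + 1)   ⇒   g'(x) = 1/(x + 1)
  lim(x→0) f'(x)/g'(x) = lim(x→0) (-4·x·sin(x) + 4·cos(x))/(1/(x + 1))
  = 4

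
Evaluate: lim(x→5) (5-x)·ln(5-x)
This is a 0·∞ indeterminate form.

Rewrite 0·∞ as a quotient (0/0 or ∞/∞ form), then apply L'Hôpital's rule:
  lim(x→5) (5-x)·ln(5-x) = 0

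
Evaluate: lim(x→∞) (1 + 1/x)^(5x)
This is an exponential indeterminate form.

For exponential indeterminate forms, take the natural log:
  Let L = lim(x→∞) (1 + 1/x)^(5x)
  Then ln(L) = lim(x→∞) [exponent × ln(base)]
  Evaluate using L'Hôpital or standard limits, then exponentiate.
  L = e^(5)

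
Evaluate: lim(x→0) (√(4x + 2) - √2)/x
This is a standard limit.

Factor or rationalize the expression:
  lim(x→0) (√(4x + 2) - √2)/x = sqrt(2)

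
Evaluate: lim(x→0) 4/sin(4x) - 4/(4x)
This is an ∞-∞ indeterminate form.

Combine fractions or rationalize to convert ∞-∞ to 0/0 form:
  lim(x→0) 4/sin(4x) - 4/(4x) = 0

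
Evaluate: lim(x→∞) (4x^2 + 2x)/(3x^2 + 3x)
This is an ∞/∞ indeterminate form.

Apply L'Hôpital's rule: differentiate numerator and denominator separately.
  f(x) = 4·x^2 + 2·x   ⇒   f'(x) = 8·x + 2
  g(x) = 3·x^2 + 3·x   ⇒   g'(x) = 6·x + 3
  lim(x→∞) f'(x)/g'(x) = lim(x→∞) (8·x + 2)/(6·x + 3)
  = 4/3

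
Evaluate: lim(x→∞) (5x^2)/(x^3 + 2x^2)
This is an ∞/∞ indeterminate form.

Apply L'Hôpital's rule: differentiate numerator and denominator separately.
  f(x) = 5·x^2   ⇒   f'(x) = 10·x
  g(x) = x^3 + 2·x^2   ⇒   g'(x) = 3·x^2 + 4·x
  lim(x→∞) f'(x)/g'(x) = lim(x→∞) (10·x)/(3·x^2 + 4·x)
  = 0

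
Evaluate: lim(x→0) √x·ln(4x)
This is a 0·∞ indeterminate form.

Rewrite 0·∞ as a quotient (0/0 or ∞/∞ form), then apply L'Hôpital's rule:
  lim(x→0) √x·ln(4x) = 0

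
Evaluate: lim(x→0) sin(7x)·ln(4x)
This is a 0·∞ indeterminate form.

Rewrite 0·∞ as a quotient (0/0 or ∞/∞ form), then apply L'Hôpital's rule:
  lim(x→0) sin(7x)·ln(4x) = 0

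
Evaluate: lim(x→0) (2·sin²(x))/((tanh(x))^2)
This is a 0/0 indeterminate form.

Apply L'Hôpital's rule: differentiate numerator and denominator separately.
  f(x) = 2·sin(x)^2   ⇒   f'(x) = 4·sin(x)·cos(x)
  g(x) = tanh(x)^2   ⇒   g'(x) = (2 - 2·tanh(x)^2)·tanh(x)
  lim(x→0) f'(x)/g'(x) = lim(x→0) (4·sin(x)·cos(x))/((2 - 2·tanh(x)^2)·tanh(x))
  = 2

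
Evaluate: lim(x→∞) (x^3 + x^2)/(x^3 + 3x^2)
This is an ∞/∞ indeterminate form.

Apply L'Hôpital's rule: differentiate numerator and denominator separately.
  f(x) = x^3 + x^2   ⇒   f'(x) = 3·x^2 + 2·x
  g(x) = x^3 + 3·x^2   ⇒   g'(x) = 3·x^2 + 6·x
  lim(x→∞) f'(x)/g'(x) = lim(x→∞) (3·x^2 + 2·x)/(3·x^2 + 6·x)
  = 1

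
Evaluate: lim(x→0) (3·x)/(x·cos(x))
This is a 0/0 indeterminate form.

Apply L'Hôpital's rule: differentiate numerator and denominator separately.
  f(x) = 3·x   ⇒   f'(x) = 3
  g(x) = x·cos(x)   ⇒   g'(x) = -x·sin(x) + cos(x)
  lim(x→0) f'(x)/g'(x) = lim(x→0) (3)/(-x·sin(x) + cos(x))
  = 3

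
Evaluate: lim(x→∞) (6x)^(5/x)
This is an exponential indeterminate form.

For exponential indeterminate forms, take the natural log:
  Let L = lim(x→∞) (6x)^(5/x)
  Then ln(L) = lim(x→∞) [exponent × ln(base)]
  Evaluate using L'Hôpital or standard limits, then exponentiate.
  L = 1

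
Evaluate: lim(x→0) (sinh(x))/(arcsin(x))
This is a 0/0 indeterminate form.

Apply L'Hôpital's rule: differentiate numerator and denominator separately.
  f(x) = sinh(x)   ⇒   f'(x) = cosh(x)
  g(x) = asin(x)   ⇒   g'(x) = 1/sqrt(1 - x^2)
  lim(x→0) f'(x)/g'(x) = lim(x→0) (cosh(x))/(1/sqrt(1 - x^2))
  = 1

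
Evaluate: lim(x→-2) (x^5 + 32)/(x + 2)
This is a standard limit.

Factor or rationalize the expression:
  lim(x→-2) (x^5 + 32)/(x + 2) = 80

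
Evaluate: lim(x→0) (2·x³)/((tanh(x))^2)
This is a 0/0 indeterminate form.

Apply L'Hôpital's rule: differentiate numerator and denominator separately.
  f(x) = 2·x^3   ⇒   f'(x) = 6·x^2
  g(x) = tanh(x)^2   ⇒   g'(x) = (2 - 2·tanh(x)^2)·tanh(x)
  lim(x→0) f'(x)/g'(x) = lim(x→0) (6·x^2)/((2 - 2·tanh(x)^2)·tanh(x))
  = 0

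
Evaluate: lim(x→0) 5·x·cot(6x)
This is a 0·∞ indeterminate form.

Rewrite 0·∞ as a quotient (0/0 or ∞/∞ form), then apply L'Hôpital's rule:
  lim(x→0) 5·x·cot(6x) = 5/6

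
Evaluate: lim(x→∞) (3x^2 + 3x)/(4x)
This is an ∞/∞ indeterminate form.

Apply L'Hôpital's rule: differentiate numerator and denominator separately.
  f(x) = 3·x^2 + 3·x   ⇒   f'(x) = 6·x + 3
  g(x) = 4·x   ⇒   g'(x) = 4
  lim(x→∞) f'(x)/g'(x) = lim(x→∞) (6·x + 3)/(4)
  = ∞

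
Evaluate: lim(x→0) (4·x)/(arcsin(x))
This is a 0/0 indeterminate form.

Apply L'Hôpital's rule: differentiate numerator and denominator separately.
  f(x) = 4·x   ⇒   f'(x) = 4
  g(x) = asin(x)   ⇒   g'(x) = 1/sqrt(1 - x^2)
  lim(x→0) f'(x)/g'(x) = lim(x→0) (4)/(1/sqrt(1 - x^2))
  = 4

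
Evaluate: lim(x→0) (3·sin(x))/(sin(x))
This is a 0/0 indeterminate form.

Apply L'Hôpital's rule: differentiate numerator and denominator separately.
  f(x) = 3·sin(x)   ⇒   f'(x) = 3·cos(x)
  g(x) = sin(x)   ⇒   g'(x) = cos(x)
  lim(x→0) f'(x)/g'(x) = lim(x→0) (3·cos(x))/(cos(x))
  = 3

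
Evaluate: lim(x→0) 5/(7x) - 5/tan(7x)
This is an ∞-∞ indeterminate form.

Combine fractions or rationalize to convert ∞-∞ to 0/0 form:
  lim(x→0) 5/(7x) - 5/tan(7x) = 0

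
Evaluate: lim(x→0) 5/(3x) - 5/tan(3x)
This is an ∞-∞ indeterminate form.

Combine fractions or rationalize to convert ∞-∞ to 0/0 form:
  lim(x→0) 5/(3x) - 5/tan(3x) = 0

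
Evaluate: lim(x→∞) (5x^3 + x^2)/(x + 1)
This is an ∞/∞ indeterminate form.

Apply L'Hôpital's rule: differentiate numerator and denominator separately.
  f(x) = 5·x^3 + x^2   ⇒   f'(x) = 15·x^2 + 2·x
  g(x) = x + 1   ⇒   g'(x) = 1
  lim(x→∞) f'(x)/g'(x) = lim(x→∞) (15·x^2 + 2·x)/(1)
  = ∞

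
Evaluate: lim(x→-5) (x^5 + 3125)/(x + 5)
This is a standard limit.

Factor or rationalize the expression:
  lim(x→-5) (x^5 + 3125)/(x + 5) = 3125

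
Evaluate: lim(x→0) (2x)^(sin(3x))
This is an exponential indeterminate form.

For exponential indeterminate forms, take the natural log:
  Let L = lim(x→0) (2x)^(sin(3x))
  Then ln(L) = lim(x→0) [exponent × ln(base)]
  Evaluate using L'Hôpital or standard limits, then exponentiate.
  L = 1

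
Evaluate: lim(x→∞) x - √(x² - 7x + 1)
This is an ∞-∞ indeterminate form.

Combine fractions or rationalize to convert ∞-∞ to 0/0 form:
  lim(x→∞) x - √(x² - 7x + 1) = 7/2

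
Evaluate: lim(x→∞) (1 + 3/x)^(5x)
This is an exponential indeterminate form.

For exponential indeterminate forms, take the natural log:
  Let L = lim(x→∞) (1 + 3/x)^(5x)
  Then ln(L) = lim(x→∞) [exponent × ln(base)]
  Evaluate using L'Hôpital or standard limits, then exponentiate.
  L = e^(15)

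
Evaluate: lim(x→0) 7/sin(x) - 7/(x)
This is an ∞-∞ indeterminate form.

Combine fractions or rationalize to convert ∞-∞ to 0/0 form:
  lim(x→0) 7/sin(x) - 7/(x) = 0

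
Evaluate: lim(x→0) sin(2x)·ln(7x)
This is a 0·∞ indeterminate form.

Rewrite 0·∞ as a quotient (0/0 or ∞/∞ form), then apply L'Hôpital's rule:
  lim(x→0) sin(2x)·ln(7x) = 0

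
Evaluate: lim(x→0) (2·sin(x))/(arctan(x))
This is a 0/0 indeterminate form.

Apply L'Hôpital's rule: differentiate numerator and denominator separately.
  f(x) = 2·sin(x)   ⇒   f'(x) = 2·cos(x)
  g(x) = atan(x)   ⇒   g'(x) = 1/(x^2 + 1)
  lim(x→0) f'(x)/g'(x) = lim(x→0) (2·cos(x))/(1/(x^2 + 1))
  = 2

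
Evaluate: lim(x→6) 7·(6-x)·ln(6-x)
This is a 0·∞ indeterminate form.

Rewrite 0·∞ as a quotient (0/0 or ∞/∞ form), then apply L'Hôpital's rule:
  lim(x→6) 7·(6-x)·ln(6-x) = 0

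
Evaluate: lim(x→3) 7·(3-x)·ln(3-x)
This is a 0·∞ indeterminate form.

Rewrite 0·∞ as a quotient (0/0 or ∞/∞ form), then apply L'Hôpital's rule:
  lim(x→3) 7·(3-x)·ln(3-x) = 0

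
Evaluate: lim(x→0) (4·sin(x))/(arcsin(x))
This is a 0/0 indeterminate form.

Apply L'Hôpital's rule: differentiate numerator and denominator separately.
  f(x) = 4·sin(x)   ⇒   f'(x) = 4·cos(x)
  g(x) = asin(x)   ⇒   g'(x) = 1/sqrt(1 - x^2)
  lim(x→0) f'(x)/g'(x) = lim(x→0) (4·cos(x))/(1/sqrt(1 - x^2))
  = 4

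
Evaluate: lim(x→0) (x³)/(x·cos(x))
This is a 0/0 indeterminate form.

Apply L'Hôpital's rule: differentiate numerator and denominator separately.
  f(x) = x^3   ⇒   f'(x) = 3·x^2
  g(x) = x·cos(x)   ⇒   g'(x) = -x·sin(x) + cos(x)
  lim(x→0) f'(x)/g'(x) = lim(x→0) (3·x^2)/(-x·sin(x) + cos(x))
  = 0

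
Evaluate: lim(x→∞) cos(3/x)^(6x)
This is an exponential indeterminate form.

For exponential indeterminate forms, take the natural log:
  Let L = lim(x→∞) cos(3/x)^(6x)
  Then ln(L) = lim(x→∞) [exponent × ln(base)]
  Evaluate using L'Hôpital or standard limits, then exponentiate.
  L = 1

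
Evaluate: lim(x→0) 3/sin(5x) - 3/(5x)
This is an ∞-∞ indeterminate form.

Combine fractions or rationalize to convert ∞-∞ to 0/0 form:
  lim(x→0) 3/sin(5x) - 3/(5x) = 0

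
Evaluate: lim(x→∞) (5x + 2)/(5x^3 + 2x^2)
This is an ∞/∞ indeterminate form.

Apply L'Hôpital's rule: differentiate numerator and denominator separately.
  f(x) = 5·x + 2   ⇒   f'(x) = 5
  g(x) = 5·x^3 + 2·x^2   ⇒   g'(x) = 15·x^2 + 4·x
  lim(x→∞) f'(x)/g'(x) = lim(x→∞) (5)/(15·x^2 + 4·x)
  = 0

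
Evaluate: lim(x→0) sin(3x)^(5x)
This is an exponential indeterminate form.

For exponential indeterminate forms, take the natural log:
  Let L = lim(x→0) sin(3x)^(5x)
  Then ln(L) = lim(x→0) [exponent × ln(base)]
  Evaluate using L'Hôpital or standard limits, then exponentiate.
  L = 1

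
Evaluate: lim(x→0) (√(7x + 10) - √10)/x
This is a standard limit.

Factor or rationalize the expression:
  lim(x→0) (√(7x + 10) - √10)/x = 7·sqrt(10)/20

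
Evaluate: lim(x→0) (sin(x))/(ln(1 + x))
This is a 0/0 indeterminate form.

Apply L'Hôpital's rule: differentiate numerator and denominator separately.
  f(x) = sin(x)   ⇒   f'(x) = cos(x)
  g(x) = ln(x + 1)   ⇒   g'(x) = 1/(x + 1)
  lim(x→0) f'(x)/g'(x) = lim(x→0) (cos(x))/(1/(x + 1))
  = 1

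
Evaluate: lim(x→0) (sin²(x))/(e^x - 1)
This is a 0/0 indeterminate form.

Apply L'Hôpital's rule: differentiate numerator and denominator separately.
  f(x) = sin(x)^2   ⇒   f'(x) = 2·sin(x)·cos(x)
  g(x) = e^(x) - 1   ⇒   g'(x) = e^(x)
  lim(x→0) f'(x)/g'(x) = lim(x→0) (2·sin(x)·cos(x))/(e^(x))
  = 0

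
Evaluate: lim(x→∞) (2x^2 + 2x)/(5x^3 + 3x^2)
This is an ∞/∞ indeterminate form.

Apply L'Hôpital's rule: differentiate numerator and denominator separately.
  f(x) = 2·x^2 + 2·x   ⇒   f'(x) = 4·x + 2
  g(x) = 5·x^3 + 3·x^2   ⇒   g'(x) = 15·x^2 + 6·x
  lim(x→∞) f'(x)/g'(x) = lim(x→∞) (4·x + 2)/(15·x^2 + 6·x)
  = 0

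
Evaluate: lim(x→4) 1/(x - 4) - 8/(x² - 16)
This is an ∞-∞ indeterminate form.

Combine fractions or rationalize to convert ∞-∞ to 0/0 form:
  lim(x→4) 1/(x - 4) - 8/(x² - 16) = 1/8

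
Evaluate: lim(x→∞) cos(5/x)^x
This is an exponential indeterminate form.

For exponential indeterminate forms, take the natural log:
  Let L = lim(x→∞) cos(5/x)^x
  Then ln(L) = lim(x→∞) [exponent × ln(base)]
  Evaluate using L'Hôpital or standard limits, then exponentiate.
  L = 1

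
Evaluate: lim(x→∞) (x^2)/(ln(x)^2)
This is an ∞/∞ indeterminate form.

Apply L'Hôpital's rule: differentiate numerator and denominator separately.
  f(x) = x^2   ⇒   f'(x) = 2·x
  g(x) = ln(x)^2   ⇒   g'(x) = 2·ln(x)/x
  lim(x→∞) f'(x)/g'(x) = lim(x→∞) (2·x)/(2·ln(x)/x)
  = ∞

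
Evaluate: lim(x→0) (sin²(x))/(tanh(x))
This is a 0/0 indeterminate form.

Apply L'Hôpital's rule: differentiate numerator and denominator separately.
  f(x) = sin(x)^2   ⇒   f'(x) = 2·sin(x)·cos(x)
  g(x) = tanh(x)   ⇒   g'(x) = 1 - tanh(x)^2
  lim(x→0) f'(x)/g'(x) = lim(x→0) (2·sin(x)·cos(x))/(1 - tanh(x)^2)
  = 0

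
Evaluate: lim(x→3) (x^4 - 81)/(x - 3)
This is a standard limit.

Factor or rationalize the expression:
  lim(x→3) (x^4 - 81)/(x - 3) = 108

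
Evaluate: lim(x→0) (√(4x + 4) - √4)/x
This is a standard limit.

Factor or rationalize the expression:
  lim(x→0) (√(4x + 4) - √4)/x = 1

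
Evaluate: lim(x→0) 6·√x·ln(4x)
This is a 0·∞ indeterminate form.

Rewrite 0·∞ as a quotient (0/0 or ∞/∞ form), then apply L'Hôpital's rule:
  lim(x→0) 6·√x·ln(4x) = 0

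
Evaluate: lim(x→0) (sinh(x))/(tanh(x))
This is a 0/0 indeterminate form.

Apply L'Hôpital's rule: differentiate numerator and denominator separately.
  f(x) = sinh(x)   ⇒   f'(x) = cosh(x)
  g(x) = tanh(x)   ⇒   g'(x) = 1 - tanh(x)^2
  lim(x→0) f'(x)/g'(x) = lim(x→0) (cosh(x))/(1 - tanh(x)^2)
  = 1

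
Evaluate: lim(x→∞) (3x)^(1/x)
This is an exponential indeterminate form.

For exponential indeterminate forms, take the natural log:
  Let L = lim(x→∞) (3x)^(1/x)
  Then ln(L) = lim(x→∞) [exponent × ln(base)]
  Evaluate using L'Hôpital or standard limits, then exponentiate.
  L = 1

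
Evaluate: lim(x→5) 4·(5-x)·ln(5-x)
This is a 0·∞ indeterminate form.

Rewrite 0·∞ as a quotient (0/0 or ∞/∞ form), then apply L'Hôpital's rule:
  lim(x→5) 4·(5-x)·ln(5-x) = 0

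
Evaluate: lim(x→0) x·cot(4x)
This is a 0·∞ indeterminate form.

Rewrite 0·∞ as a quotient (0/0 or ∞/∞ form), then apply L'Hôpital's rule:
  lim(x→0) x·cot(4x) = 1/4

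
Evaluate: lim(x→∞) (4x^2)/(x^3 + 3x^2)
This is an ∞/∞ indeterminate form.

Apply L'Hôpital's rule: differentiate numerator and denominator separately.
  f(x) = 4·x^2   ⇒   f'(x) = 8·x
  g(x) = x^3 + 3·x^2   ⇒   g'(x) = 3·x^2 + 6·x
  lim(x→∞) f'(x)/g'(x) = lim(x→∞) (8·x)/(3·x^2 + 6·x)
  = 0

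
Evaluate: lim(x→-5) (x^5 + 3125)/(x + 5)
This is a standard limit.

Factor or rationalize the expression:
  lim(x→-5) (x^5 + 3125)/(x + 5) = 3125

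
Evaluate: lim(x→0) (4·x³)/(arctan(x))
This is a 0/0 indeterminate form.

Apply L'Hôpital's rule: differentiate numerator and denominator separately.
  f(x) = 4·x^3   ⇒   f'(x) = 12·x^2
  g(x) = atan(x)   ⇒   g'(x) = 1/(x^2 + 1)
  lim(x→0) f'(x)/g'(x) = lim(x→0) (12·x^2)/(1/(x^2 + 1))
  = 0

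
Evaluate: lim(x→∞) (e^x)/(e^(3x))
This is an ∞/∞ indeterminate form.

Apply L'Hôpital's rule: differentiate numerator and denominator separately.
  f(x) = e^(x)   ⇒   f'(x) = e^(x)
  g(x) = e^(3·x)   ⇒   g'(x) = 3·e^(3·x)
  lim(x→∞) f'(x)/g'(x) = lim(x→∞) (e^(x))/(3·e^(3·x))
  = 0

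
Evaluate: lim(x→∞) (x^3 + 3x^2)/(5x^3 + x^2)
This is an ∞/∞ indeterminate form.

Apply L'Hôpital's rule: differentiate numerator and denominator separately.
  f(x) = x^3 + 3·x^2   ⇒   f'(x) = 3·x^2 + 6·x
  g(x) = 5·x^3 + x^2   ⇒   g'(x) = 15·x^2 + 2·x
  lim(x→∞) f'(x)/g'(x) = lim(x→∞) (3·x^2 + 6·x)/(15·x^2 + 2·x)
  = 1/5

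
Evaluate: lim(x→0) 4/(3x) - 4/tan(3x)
This is an ∞-∞ indeterminate form.

Combine fractions or rationalize to convert ∞-∞ to 0/0 form:
  lim(x→0) 4/(3x) - 4/tan(3x) = 0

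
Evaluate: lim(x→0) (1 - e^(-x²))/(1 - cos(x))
This is a 0/0 indeterminate form.

Apply L'Hôpital's rule: differentiate numerator and denominator separately.
  f(x) = 1 - e^(-x^2)   ⇒   f'(x) = 2·x·e^(-x^2)
  g(x) = 1 - cos(x)   ⇒   g'(x) = sin(x)
  lim(x→0) f'(x)/g'(x) = lim(x→0) (2·x·e^(-x^2))/(sin(x))
  = 2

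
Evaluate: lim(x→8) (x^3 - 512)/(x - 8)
This is a standard limit.

Factor or rationalize the expression:
  lim(x→8) (x^3 - 512)/(x - 8) = 192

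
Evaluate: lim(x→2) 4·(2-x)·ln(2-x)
This is a 0·∞ indeterminate form.

Rewrite 0·∞ as a quotient (0/0 or ∞/∞ form), then apply L'Hôpital's rule:
  lim(x→2) 4·(2-x)·ln(2-x) = 0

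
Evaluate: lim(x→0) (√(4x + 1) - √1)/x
This is a standard limit.

Factor or rationalize the expression:
  lim(x→0) (√(4x + 1) - √1)/x = 2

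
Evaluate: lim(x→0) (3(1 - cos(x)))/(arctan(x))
This is a 0/0 indeterminate form.

Apply L'Hôpital's rule: differentiate numerator and denominator separately.
  f(x) = 3 - 3·cos(x)   ⇒   f'(x) = 3·sin(x)
  g(x) = atan(x)   ⇒   g'(x) = 1/(x^2 + 1)
  lim(x→0) f'(x)/g'(x) = lim(x→0) (3·sin(x))/(1/(x^2 + 1))
  = 0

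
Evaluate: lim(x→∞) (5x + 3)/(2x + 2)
This is an ∞/∞ indeterminate form.

Apply L'Hôpital's rule: differentiate numerator and denominator separately.
  f(x) = 5·x + 3   ⇒   f'(x) = 5
  g(x) = 2·x + 2   ⇒   g'(x) = 2
  lim(x→∞) f'(x)/g'(x) = lim(x→∞) (5)/(2)
  = 5/2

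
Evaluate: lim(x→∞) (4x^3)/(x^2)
This is an ∞/∞ indeterminate form.

Apply L'Hôpital's rule: differentiate numerator and denominator separately.
  f(x) = 4·x^3   ⇒   f'(x) = 12·x^2
  g(x) = x^2   ⇒   g'(x) = 2·x
  lim(x→∞) f'(x)/g'(x) = lim(x→∞) (12·x^2)/(2·x)
  = ∞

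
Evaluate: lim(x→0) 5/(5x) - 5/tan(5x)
This is an ∞-∞ indeterminate form.

Combine fractions or rationalize to convert ∞-∞ to 0/0 form:
  lim(x→0) 5/(5x) - 5/tan(5x) = 0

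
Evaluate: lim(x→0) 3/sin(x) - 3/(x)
This is an ∞-∞ indeterminate form.

Combine fractions or rationalize to convert ∞-∞ to 0/0 form:
  lim(x→0) 3/sin(x) - 3/(x) = 0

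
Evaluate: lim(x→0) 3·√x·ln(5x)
This is a 0·∞ indeterminate form.

Rewrite 0·∞ as a quotient (0/0 or ∞/∞ form), then apply L'Hôpital's rule:
  lim(x→0) 3·√x·ln(5x) = 0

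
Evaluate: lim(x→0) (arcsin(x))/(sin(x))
This is a 0/0 indeterminate form.

Apply L'Hôpital's rule: differentiate numerator and denominator separately.
  f(x) = asin(x)   ⇒   f'(x) = 1/sqrt(1 - x^2)
  g(x) = sin(x)   ⇒   g'(x) = cos(x)
  lim(x→0) f'(x)/g'(x) = lim(x→0) (1/sqrt(1 - x^2))/(cos(x))
  = 1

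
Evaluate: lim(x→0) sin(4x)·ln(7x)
This is a 0·∞ indeterminate form.

Rewrite 0·∞ as a quotient (0/0 or ∞/∞ form), then apply L'Hôpital's rule:
  lim(x→0) sin(4x)·ln(7x) = 0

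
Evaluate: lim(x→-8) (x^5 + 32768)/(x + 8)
This is a standard limit.

Factor or rationalize the expression:
  lim(x→-8) (x^5 + 32768)/(x + 8) = 20480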